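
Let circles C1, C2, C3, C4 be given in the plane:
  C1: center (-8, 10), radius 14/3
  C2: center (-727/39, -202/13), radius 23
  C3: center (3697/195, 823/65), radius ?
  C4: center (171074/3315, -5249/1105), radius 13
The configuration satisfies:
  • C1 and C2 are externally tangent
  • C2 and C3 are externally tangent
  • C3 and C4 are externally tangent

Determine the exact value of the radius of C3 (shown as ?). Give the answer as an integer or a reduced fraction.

24

1. [ext C2·C3]  r_C3² + 46r_C3 − 1680 = 0  ⇒  r_C3 = 24 (r>0 drops 1)
2. [ext C3·C4]  r_C3² + 26r_C3 − 1200 = 0  ⇒  r_C3 = 24 (r>0 drops 1)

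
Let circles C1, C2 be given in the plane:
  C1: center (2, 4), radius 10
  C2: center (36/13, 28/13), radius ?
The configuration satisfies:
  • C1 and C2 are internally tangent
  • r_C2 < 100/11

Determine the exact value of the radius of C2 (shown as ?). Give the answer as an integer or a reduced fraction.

8

1. [int C1,C2]  r_C2² − 20r_C2 + 96 = 0  ⇒  r_C2 = 8 or 12
2. given r_C2 < 100/11: keep 8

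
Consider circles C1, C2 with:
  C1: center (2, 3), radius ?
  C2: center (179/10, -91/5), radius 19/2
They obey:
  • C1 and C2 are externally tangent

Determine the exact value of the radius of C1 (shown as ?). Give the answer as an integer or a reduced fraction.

17

1. [ext C1·C2]  r_C1² + 19r_C1 − 612 = 0  ⇒  r_C1 = 17 (r>0 drops 1)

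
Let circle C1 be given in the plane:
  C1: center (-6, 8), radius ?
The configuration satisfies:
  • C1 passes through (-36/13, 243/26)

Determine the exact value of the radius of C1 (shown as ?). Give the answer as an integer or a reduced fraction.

7/2

1. [C1∋P]  r_C1² − 49/4 = 0  ⇒  r_C1 = 7/2 (r>0 drops 1)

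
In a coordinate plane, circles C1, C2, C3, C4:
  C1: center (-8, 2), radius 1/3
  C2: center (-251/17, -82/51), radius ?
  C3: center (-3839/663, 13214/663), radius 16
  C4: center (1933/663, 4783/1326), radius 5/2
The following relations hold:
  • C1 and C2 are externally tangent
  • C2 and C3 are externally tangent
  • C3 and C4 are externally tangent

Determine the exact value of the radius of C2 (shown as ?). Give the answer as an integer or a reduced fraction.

1. [ext C1·C2]  r_C2² + (2/3)r_C2 − 176/3 = 0  ⇒  r_C2 = 22/3 (r>0 drops 1)
2. [ext C2·C3]  r_C2² + 32r_C2 − 2596/9 = 0  ⇒  r_C2 = 22/3 (r>0 drops 1)

22/3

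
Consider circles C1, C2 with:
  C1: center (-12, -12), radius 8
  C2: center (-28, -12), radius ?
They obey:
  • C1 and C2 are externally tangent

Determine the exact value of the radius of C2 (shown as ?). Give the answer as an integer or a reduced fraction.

1. [ext C1·C2]  r_C2² + 16r_C2 − 192 = 0  ⇒  r_C2 = 8 (r>0 drops 1)

8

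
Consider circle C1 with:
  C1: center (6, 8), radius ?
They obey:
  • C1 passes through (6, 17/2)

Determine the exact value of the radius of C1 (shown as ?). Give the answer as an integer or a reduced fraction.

1. [C1∋P]  r_C1² − 1/4 = 0  ⇒  r_C1 = 1/2 (r>0 drops 1)

1/2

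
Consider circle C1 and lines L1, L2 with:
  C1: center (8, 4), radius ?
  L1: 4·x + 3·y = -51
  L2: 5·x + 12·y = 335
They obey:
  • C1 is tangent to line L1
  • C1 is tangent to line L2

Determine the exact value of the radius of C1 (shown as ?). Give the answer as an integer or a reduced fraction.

19

1. [C1‖L1]  r_C1² − 361 = 0  ⇒  r_C1 = 19 (r>0 drops 1)
2. [C1‖L2]  r_C1² − 361 = 0  ⇒  r_C1 = 19 (r>0 drops 1)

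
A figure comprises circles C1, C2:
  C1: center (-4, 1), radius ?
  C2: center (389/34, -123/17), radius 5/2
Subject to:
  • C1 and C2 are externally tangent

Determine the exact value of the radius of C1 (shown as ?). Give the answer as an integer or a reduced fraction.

1. [ext C1·C2]  r_C1² + 5r_C1 − 300 = 0  ⇒  r_C1 = 15 (r>0 drops 1)

15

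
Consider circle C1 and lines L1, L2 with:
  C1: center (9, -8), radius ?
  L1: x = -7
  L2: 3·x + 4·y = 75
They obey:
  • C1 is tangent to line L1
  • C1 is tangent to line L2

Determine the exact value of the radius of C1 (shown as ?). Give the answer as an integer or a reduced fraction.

1. [C1‖L1]  r_C1² − 256 = 0  ⇒  r_C1 = 16 (r>0 drops 1)
2. [C1‖L2]  r_C1² − 256 = 0  ⇒  r_C1 = 16 (r>0 drops 1)

16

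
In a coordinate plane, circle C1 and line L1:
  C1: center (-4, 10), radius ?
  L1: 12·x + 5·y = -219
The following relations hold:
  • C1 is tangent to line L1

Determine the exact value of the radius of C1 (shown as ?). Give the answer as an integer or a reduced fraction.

17

1. [C1‖L1]  r_C1² − 289 = 0  ⇒  r_C1 = 17 (r>0 drops 1)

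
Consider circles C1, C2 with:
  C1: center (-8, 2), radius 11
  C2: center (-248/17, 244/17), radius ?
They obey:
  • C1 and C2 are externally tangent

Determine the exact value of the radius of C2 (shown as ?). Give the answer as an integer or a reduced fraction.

3

1. [ext C1·C2]  r_C2² + 22r_C2 − 75 = 0  ⇒  r_C2 = 3 (r>0 drops 1)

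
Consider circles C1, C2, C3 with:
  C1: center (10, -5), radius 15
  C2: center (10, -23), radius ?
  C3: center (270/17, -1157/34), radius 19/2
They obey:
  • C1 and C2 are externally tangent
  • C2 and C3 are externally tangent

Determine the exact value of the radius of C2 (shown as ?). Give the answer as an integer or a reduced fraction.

3

1. [ext C1·C2]  r_C2² + 30r_C2 − 99 = 0  ⇒  r_C2 = 3 (r>0 drops 1)
2. [ext C2·C3]  r_C2² + 19r_C2 − 66 = 0  ⇒  r_C2 = 3 (r>0 drops 1)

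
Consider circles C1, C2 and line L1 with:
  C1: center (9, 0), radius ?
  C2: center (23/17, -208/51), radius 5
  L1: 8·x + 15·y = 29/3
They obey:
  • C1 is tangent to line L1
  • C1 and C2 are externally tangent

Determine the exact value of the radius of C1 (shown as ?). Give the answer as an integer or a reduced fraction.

11/3

1. [C1‖L1]  r_C1² − 121/9 = 0  ⇒  r_C1 = 11/3 (r>0 drops 1)
2. [ext C1·C2]  r_C1² + 10r_C1 − 451/9 = 0  ⇒  r_C1 = 11/3 (r>0 drops 1)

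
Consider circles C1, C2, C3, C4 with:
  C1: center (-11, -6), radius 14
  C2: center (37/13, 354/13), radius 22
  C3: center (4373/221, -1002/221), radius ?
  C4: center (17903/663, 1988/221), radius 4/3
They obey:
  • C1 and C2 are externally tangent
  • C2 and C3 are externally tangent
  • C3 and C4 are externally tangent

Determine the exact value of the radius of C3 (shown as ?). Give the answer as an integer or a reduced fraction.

1. [ext C2·C3]  r_C3² + 44r_C3 − 812 = 0  ⇒  r_C3 = 14 (r>0 drops 1)
2. [ext C3·C4]  r_C3² + (8/3)r_C3 − 700/3 = 0  ⇒  r_C3 = 14 (r>0 drops 1)

14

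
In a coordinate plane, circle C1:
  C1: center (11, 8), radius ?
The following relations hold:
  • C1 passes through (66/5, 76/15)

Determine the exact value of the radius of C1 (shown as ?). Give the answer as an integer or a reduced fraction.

1. [C1∋P]  r_C1² − 121/9 = 0  ⇒  r_C1 = 11/3 (r>0 drops 1)

11/3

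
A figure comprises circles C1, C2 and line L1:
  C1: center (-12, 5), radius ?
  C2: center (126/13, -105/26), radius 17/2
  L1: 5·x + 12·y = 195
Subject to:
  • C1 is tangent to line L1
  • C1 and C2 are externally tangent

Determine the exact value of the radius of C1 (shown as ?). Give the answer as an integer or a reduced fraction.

15

1. [C1‖L1]  r_C1² − 225 = 0  ⇒  r_C1 = 15 (r>0 drops 1)
2. [ext C1·C2]  r_C1² + 17r_C1 − 480 = 0  ⇒  r_C1 = 15 (r>0 drops 1)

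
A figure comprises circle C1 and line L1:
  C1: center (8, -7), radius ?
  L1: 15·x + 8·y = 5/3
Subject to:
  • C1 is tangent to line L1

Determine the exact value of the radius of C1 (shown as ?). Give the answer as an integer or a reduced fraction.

1. [C1‖L1]  r_C1² − 121/9 = 0  ⇒  r_C1 = 11/3 (r>0 drops 1)

11/3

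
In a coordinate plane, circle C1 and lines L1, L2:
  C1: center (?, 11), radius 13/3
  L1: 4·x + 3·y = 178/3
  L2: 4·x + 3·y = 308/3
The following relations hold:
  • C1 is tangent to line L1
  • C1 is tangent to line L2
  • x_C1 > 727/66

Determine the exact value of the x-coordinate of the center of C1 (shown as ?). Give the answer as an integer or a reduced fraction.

12

1. [C1‖L1]  x_C1² − (79/6)x_C1 + 14 = 0  ⇒  x_C1 = 7/6 or 12
2. [C1‖L2]  x_C1² − (209/6)x_C1 + 274 = 0  ⇒  x_C1 = 12 or 137/6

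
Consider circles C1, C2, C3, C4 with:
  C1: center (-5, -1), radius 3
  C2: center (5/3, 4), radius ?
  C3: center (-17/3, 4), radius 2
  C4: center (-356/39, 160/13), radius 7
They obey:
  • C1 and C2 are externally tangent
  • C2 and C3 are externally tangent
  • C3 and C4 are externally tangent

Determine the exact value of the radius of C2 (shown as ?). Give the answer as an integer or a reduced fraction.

16/3

1. [ext C1·C2]  r_C2² + 6r_C2 − 544/9 = 0  ⇒  r_C2 = 16/3 (r>0 drops 1)
2. [ext C2·C3]  r_C2² + 4r_C2 − 448/9 = 0  ⇒  r_C2 = 16/3 (r>0 drops 1)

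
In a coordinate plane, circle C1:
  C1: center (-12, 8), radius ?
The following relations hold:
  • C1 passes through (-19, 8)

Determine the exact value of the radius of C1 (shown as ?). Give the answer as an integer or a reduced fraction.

7

1. [C1∋P]  r_C1² − 49 = 0  ⇒  r_C1 = 7 (r>0 drops 1)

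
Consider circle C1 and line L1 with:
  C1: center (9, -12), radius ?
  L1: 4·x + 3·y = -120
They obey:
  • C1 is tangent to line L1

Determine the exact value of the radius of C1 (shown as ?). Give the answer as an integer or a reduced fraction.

1. [C1‖L1]  r_C1² − 576 = 0  ⇒  r_C1 = 24 (r>0 drops 1)

24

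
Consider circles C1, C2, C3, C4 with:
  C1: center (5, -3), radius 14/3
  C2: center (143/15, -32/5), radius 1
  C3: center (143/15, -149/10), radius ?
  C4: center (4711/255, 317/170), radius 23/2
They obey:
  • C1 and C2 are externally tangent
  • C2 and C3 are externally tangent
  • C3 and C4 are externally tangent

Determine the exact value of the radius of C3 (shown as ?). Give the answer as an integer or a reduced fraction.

1. [ext C2·C3]  r_C3² + 2r_C3 − 285/4 = 0  ⇒  r_C3 = 15/2 (r>0 drops 1)
2. [ext C3·C4]  r_C3² + 23r_C3 − 915/4 = 0  ⇒  r_C3 = 15/2 (r>0 drops 1)

15/2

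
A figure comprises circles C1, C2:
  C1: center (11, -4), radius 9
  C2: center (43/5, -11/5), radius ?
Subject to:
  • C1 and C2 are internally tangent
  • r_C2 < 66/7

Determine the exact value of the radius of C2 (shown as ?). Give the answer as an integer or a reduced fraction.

1. [int C1,C2]  r_C2² − 18r_C2 + 72 = 0  ⇒  r_C2 = 6 or 12
2. given r_C2 < 66/7: keep 6

6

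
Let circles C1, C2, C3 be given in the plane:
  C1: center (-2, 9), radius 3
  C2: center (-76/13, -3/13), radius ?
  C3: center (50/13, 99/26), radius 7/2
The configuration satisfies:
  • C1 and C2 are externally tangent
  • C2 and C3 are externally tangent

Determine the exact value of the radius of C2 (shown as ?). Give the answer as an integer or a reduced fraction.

7

1. [ext C1·C2]  r_C2² + 6r_C2 − 91 = 0  ⇒  r_C2 = 7 (r>0 drops 1)
2. [ext C2·C3]  r_C2² + 7r_C2 − 98 = 0  ⇒  r_C2 = 7 (r>0 drops 1)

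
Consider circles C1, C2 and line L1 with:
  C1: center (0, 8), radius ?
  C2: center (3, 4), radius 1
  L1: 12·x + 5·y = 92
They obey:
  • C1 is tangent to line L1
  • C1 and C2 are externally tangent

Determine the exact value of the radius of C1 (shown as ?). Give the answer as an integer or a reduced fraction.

1. [C1‖L1]  r_C1² − 16 = 0  ⇒  r_C1 = 4 (r>0 drops 1)
2. [ext C1·C2]  r_C1² + 2r_C1 − 24 = 0  ⇒  r_C1 = 4 (r>0 drops 1)

4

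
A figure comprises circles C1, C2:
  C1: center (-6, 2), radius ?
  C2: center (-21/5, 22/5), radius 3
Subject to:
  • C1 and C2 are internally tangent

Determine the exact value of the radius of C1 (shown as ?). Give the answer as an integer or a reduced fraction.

6

1. [int C1,C2]  r_C1² − 6r_C1 = 0  ⇒  r_C1 = 6 (r>0 drops 1)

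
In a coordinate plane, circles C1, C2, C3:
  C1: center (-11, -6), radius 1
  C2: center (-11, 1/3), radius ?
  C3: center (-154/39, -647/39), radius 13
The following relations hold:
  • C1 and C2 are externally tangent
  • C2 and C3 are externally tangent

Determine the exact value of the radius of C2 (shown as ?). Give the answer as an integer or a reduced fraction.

16/3

1. [ext C1·C2]  r_C2² + 2r_C2 − 352/9 = 0  ⇒  r_C2 = 16/3 (r>0 drops 1)
2. [ext C2·C3]  r_C2² + 26r_C2 − 1504/9 = 0  ⇒  r_C2 = 16/3 (r>0 drops 1)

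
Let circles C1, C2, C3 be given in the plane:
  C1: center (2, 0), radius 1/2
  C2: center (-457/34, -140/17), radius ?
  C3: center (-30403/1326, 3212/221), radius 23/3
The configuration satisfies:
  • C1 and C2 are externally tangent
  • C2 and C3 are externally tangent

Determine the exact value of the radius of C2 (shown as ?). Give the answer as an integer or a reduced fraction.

17

1. [ext C1·C2]  r_C2² + 1r_C2 − 306 = 0  ⇒  r_C2 = 17 (r>0 drops 1)
2. [ext C2·C3]  r_C2² + (46/3)r_C2 − 1649/3 = 0  ⇒  r_C2 = 17 (r>0 drops 1)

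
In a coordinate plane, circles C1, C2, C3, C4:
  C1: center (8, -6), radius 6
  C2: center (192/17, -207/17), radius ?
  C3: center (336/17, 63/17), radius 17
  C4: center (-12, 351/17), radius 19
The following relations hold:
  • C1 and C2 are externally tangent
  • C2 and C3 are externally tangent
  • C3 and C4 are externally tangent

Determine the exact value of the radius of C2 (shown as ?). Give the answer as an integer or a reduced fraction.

1

1. [ext C1·C2]  r_C2² + 12r_C2 − 13 = 0  ⇒  r_C2 = 1 (r>0 drops 1)
2. [ext C2·C3]  r_C2² + 34r_C2 − 35 = 0  ⇒  r_C2 = 1 (r>0 drops 1)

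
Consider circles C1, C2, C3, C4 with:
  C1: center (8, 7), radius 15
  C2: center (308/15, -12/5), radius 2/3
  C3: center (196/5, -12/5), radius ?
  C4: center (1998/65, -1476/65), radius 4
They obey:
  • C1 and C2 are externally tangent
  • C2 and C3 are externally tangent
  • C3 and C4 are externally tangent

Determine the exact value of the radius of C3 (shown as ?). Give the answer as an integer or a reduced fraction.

1. [ext C2·C3]  r_C3² + (4/3)r_C3 − 348 = 0  ⇒  r_C3 = 18 (r>0 drops 1)
2. [ext C3·C4]  r_C3² + 8r_C3 − 468 = 0  ⇒  r_C3 = 18 (r>0 drops 1)

18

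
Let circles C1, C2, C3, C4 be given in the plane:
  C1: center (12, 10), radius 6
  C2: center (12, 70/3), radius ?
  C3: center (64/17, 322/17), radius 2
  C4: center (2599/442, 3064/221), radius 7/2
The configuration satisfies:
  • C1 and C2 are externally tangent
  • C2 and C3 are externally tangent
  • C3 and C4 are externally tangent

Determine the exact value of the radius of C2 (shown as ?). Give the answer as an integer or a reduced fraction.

22/3

1. [ext C1·C2]  r_C2² + 12r_C2 − 1276/9 = 0  ⇒  r_C2 = 22/3 (r>0 drops 1)
2. [ext C2·C3]  r_C2² + 4r_C2 − 748/9 = 0  ⇒  r_C2 = 22/3 (r>0 drops 1)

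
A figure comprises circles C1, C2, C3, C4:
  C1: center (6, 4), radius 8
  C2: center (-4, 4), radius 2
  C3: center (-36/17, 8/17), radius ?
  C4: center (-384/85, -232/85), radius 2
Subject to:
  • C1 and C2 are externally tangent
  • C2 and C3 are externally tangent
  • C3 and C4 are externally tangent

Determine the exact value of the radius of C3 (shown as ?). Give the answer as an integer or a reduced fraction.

1. [ext C2·C3]  r_C3² + 4r_C3 − 12 = 0  ⇒  r_C3 = 2 (r>0 drops 1)
2. [ext C3·C4]  r_C3² + 4r_C3 − 12 = 0  ⇒  r_C3 = 2 (r>0 drops 1)

2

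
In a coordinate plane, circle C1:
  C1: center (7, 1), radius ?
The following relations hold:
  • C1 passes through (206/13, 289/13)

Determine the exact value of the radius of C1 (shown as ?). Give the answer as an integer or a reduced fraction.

1. [C1∋P]  r_C1² − 529 = 0  ⇒  r_C1 = 23 (r>0 drops 1)

23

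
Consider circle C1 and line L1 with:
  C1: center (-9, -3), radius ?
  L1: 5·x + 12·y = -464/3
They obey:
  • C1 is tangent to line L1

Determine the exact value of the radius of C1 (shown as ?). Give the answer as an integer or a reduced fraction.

1. [C1‖L1]  r_C1² − 289/9 = 0  ⇒  r_C1 = 17/3 (r>0 drops 1)

17/3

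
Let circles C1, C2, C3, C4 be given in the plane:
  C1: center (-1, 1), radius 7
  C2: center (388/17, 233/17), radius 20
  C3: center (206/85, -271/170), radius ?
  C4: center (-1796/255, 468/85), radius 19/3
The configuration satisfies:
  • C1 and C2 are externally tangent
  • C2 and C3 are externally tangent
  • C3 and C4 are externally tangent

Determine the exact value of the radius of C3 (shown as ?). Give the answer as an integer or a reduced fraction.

1. [ext C2·C3]  r_C3² + 40r_C3 − 1001/4 = 0  ⇒  r_C3 = 11/2 (r>0 drops 1)
2. [ext C3·C4]  r_C3² + (38/3)r_C3 − 1199/12 = 0  ⇒  r_C3 = 11/2 (r>0 drops 1)

11/2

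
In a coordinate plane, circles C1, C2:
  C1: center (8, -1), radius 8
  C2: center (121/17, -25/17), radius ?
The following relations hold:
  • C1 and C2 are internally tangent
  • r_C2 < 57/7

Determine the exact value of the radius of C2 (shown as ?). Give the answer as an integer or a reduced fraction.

7

1. [int C1,C2]  r_C2² − 16r_C2 + 63 = 0  ⇒  r_C2 = 7 or 9
2. given r_C2 < 57/7: keep 7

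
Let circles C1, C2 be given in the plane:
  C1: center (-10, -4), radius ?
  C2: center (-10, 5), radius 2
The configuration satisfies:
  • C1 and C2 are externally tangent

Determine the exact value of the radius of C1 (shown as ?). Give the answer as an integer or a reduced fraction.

7

1. [ext C1·C2]  r_C1² + 4r_C1 − 77 = 0  ⇒  r_C1 = 7 (r>0 drops 1)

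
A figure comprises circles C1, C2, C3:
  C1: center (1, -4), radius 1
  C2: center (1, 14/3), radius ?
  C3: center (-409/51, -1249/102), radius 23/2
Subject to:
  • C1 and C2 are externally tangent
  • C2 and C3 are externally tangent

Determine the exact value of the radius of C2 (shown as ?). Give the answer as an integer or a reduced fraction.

1. [ext C1·C2]  r_C2² + 2r_C2 − 667/9 = 0  ⇒  r_C2 = 23/3 (r>0 drops 1)
2. [ext C2·C3]  r_C2² + 23r_C2 − 2116/9 = 0  ⇒  r_C2 = 23/3 (r>0 drops 1)

23/3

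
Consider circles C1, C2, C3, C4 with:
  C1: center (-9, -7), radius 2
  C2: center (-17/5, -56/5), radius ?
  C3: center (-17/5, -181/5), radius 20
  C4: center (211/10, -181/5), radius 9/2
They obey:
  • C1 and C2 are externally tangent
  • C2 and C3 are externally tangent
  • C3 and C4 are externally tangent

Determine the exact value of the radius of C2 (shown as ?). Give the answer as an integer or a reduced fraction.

5

1. [ext C1·C2]  r_C2² + 4r_C2 − 45 = 0  ⇒  r_C2 = 5 (r>0 drops 1)
2. [ext C2·C3]  r_C2² + 40r_C2 − 225 = 0  ⇒  r_C2 = 5 (r>0 drops 1)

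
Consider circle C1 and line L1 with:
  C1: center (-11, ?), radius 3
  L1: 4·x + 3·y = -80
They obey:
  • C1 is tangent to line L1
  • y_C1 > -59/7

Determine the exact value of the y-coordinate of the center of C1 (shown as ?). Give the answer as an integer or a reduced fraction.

1. [C1‖L1]  y_C1² + 24y_C1 + 119 = 0  ⇒  y_C1 = -17 or -7
2. given y_C1 > -59/7: keep -7

-7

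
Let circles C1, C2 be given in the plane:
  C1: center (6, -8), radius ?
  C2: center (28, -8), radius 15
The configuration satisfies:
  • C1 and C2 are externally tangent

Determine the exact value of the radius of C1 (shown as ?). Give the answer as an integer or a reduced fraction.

7

1. [ext C1·C2]  r_C1² + 30r_C1 − 259 = 0  ⇒  r_C1 = 7 (r>0 drops 1)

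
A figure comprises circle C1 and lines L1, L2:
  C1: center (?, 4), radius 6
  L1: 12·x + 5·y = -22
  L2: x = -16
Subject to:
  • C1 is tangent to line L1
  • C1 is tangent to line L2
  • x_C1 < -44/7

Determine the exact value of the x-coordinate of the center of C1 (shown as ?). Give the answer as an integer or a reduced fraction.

-10

1. [C1‖L1]  x_C1² + 7x_C1 − 30 = 0  ⇒  x_C1 = -10 or 3
2. [C1‖L2]  x_C1² + 32x_C1 + 220 = 0  ⇒  x_C1 = -22 or -10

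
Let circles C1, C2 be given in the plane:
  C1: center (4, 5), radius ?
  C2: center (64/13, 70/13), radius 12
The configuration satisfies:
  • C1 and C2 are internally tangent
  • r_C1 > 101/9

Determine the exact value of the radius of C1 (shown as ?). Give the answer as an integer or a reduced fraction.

13

1. [int C1,C2]  r_C1² − 24r_C1 + 143 = 0  ⇒  r_C1 = 11 or 13
2. given r_C1 > 101/9: keep 13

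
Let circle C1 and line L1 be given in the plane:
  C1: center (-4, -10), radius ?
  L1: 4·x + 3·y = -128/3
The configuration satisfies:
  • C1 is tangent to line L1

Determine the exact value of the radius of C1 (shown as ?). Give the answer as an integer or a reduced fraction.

2/3

1. [C1‖L1]  r_C1² − 4/9 = 0  ⇒  r_C1 = 2/3 (r>0 drops 1)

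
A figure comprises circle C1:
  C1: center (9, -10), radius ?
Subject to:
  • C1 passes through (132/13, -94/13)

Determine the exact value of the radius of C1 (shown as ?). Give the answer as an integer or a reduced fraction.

3

1. [C1∋P]  r_C1² − 9 = 0  ⇒  r_C1 = 3 (r>0 drops 1)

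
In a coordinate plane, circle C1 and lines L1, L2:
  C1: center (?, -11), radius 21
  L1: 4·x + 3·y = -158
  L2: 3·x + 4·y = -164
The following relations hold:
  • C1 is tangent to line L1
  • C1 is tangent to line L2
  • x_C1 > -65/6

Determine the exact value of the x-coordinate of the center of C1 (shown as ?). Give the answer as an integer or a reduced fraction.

-5

1. [C1‖L1]  x_C1² + (125/2)x_C1 + 575/2 = 0  ⇒  x_C1 = -115/2 or -5
2. [C1‖L2]  x_C1² + 80x_C1 + 375 = 0  ⇒  x_C1 = -75 or -5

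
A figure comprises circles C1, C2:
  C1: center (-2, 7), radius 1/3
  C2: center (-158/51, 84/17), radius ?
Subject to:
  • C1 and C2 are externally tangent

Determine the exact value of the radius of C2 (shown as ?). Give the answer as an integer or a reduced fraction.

1. [ext C1·C2]  r_C2² + (2/3)r_C2 − 16/3 = 0  ⇒  r_C2 = 2 (r>0 drops 1)

2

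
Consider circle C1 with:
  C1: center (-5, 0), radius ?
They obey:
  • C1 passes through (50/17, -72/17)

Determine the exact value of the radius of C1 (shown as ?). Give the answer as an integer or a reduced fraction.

9

1. [C1∋P]  r_C1² − 81 = 0  ⇒  r_C1 = 9 (r>0 drops 1)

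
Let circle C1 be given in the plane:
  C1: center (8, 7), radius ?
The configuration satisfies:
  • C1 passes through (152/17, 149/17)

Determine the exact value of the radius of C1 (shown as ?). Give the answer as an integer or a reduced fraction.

2

1. [C1∋P]  r_C1² − 4 = 0  ⇒  r_C1 = 2 (r>0 drops 1)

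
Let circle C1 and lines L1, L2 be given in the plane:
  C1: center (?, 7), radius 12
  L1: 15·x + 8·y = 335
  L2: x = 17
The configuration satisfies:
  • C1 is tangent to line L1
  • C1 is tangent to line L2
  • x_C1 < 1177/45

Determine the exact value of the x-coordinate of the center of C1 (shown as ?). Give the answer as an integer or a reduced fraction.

5

1. [C1‖L1]  x_C1² − (186/5)x_C1 + 161 = 0  ⇒  x_C1 = 5 or 161/5
2. [C1‖L2]  x_C1² − 34x_C1 + 145 = 0  ⇒  x_C1 = 5 or 29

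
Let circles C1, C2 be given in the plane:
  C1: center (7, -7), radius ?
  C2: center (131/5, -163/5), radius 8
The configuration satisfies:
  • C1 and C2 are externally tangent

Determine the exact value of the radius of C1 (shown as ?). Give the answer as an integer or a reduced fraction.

24

1. [ext C1·C2]  r_C1² + 16r_C1 − 960 = 0  ⇒  r_C1 = 24 (r>0 drops 1)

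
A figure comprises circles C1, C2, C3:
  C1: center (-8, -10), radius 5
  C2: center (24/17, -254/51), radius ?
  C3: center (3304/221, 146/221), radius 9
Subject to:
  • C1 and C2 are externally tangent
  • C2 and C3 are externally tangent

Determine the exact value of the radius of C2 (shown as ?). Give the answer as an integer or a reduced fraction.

17/3

1. [ext C1·C2]  r_C2² + 10r_C2 − 799/9 = 0  ⇒  r_C2 = 17/3 (r>0 drops 1)
2. [ext C2·C3]  r_C2² + 18r_C2 − 1207/9 = 0  ⇒  r_C2 = 17/3 (r>0 drops 1)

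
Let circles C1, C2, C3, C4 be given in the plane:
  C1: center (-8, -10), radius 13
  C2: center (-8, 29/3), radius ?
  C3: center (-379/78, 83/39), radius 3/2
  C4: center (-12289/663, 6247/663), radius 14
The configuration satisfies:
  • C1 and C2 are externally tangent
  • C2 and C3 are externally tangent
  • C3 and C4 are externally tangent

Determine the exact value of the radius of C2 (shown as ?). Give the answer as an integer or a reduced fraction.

20/3

1. [ext C1·C2]  r_C2² + 26r_C2 − 1960/9 = 0  ⇒  r_C2 = 20/3 (r>0 drops 1)
2. [ext C2·C3]  r_C2² + 3r_C2 − 580/9 = 0  ⇒  r_C2 = 20/3 (r>0 drops 1)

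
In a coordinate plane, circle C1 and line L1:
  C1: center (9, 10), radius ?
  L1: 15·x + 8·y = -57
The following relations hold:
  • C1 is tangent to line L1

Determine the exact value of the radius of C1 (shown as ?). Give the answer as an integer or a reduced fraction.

1. [C1‖L1]  r_C1² − 256 = 0  ⇒  r_C1 = 16 (r>0 drops 1)

16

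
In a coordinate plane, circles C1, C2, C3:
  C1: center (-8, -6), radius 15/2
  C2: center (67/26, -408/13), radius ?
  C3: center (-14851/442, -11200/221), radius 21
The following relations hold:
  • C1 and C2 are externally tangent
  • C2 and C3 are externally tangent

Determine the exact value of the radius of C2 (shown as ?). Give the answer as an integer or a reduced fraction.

1. [ext C1·C2]  r_C2² + 15r_C2 − 700 = 0  ⇒  r_C2 = 20 (r>0 drops 1)
2. [ext C2·C3]  r_C2² + 42r_C2 − 1240 = 0  ⇒  r_C2 = 20 (r>0 drops 1)

20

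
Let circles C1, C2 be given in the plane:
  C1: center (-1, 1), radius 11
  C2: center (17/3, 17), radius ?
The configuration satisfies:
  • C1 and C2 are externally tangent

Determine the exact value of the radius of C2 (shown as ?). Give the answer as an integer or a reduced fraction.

19/3

1. [ext C1·C2]  r_C2² + 22r_C2 − 1615/9 = 0  ⇒  r_C2 = 19/3 (r>0 drops 1)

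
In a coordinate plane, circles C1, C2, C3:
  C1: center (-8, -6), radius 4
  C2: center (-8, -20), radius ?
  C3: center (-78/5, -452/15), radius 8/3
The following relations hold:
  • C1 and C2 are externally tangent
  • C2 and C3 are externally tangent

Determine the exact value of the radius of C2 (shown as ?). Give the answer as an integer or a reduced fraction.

1. [ext C1·C2]  r_C2² + 8r_C2 − 180 = 0  ⇒  r_C2 = 10 (r>0 drops 1)
2. [ext C2·C3]  r_C2² + (16/3)r_C2 − 460/3 = 0  ⇒  r_C2 = 10 (r>0 drops 1)

10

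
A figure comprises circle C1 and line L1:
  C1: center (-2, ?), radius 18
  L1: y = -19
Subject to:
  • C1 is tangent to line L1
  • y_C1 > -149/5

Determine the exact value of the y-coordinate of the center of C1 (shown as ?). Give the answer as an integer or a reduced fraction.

-1

1. [C1‖L1]  y_C1² + 38y_C1 + 37 = 0  ⇒  y_C1 = -37 or -1
2. given y_C1 > -149/5: keep -1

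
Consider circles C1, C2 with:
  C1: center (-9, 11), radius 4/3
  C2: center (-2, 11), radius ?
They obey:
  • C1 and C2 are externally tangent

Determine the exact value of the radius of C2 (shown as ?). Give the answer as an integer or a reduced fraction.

17/3

1. [ext C1·C2]  r_C2² + (8/3)r_C2 − 425/9 = 0  ⇒  r_C2 = 17/3 (r>0 drops 1)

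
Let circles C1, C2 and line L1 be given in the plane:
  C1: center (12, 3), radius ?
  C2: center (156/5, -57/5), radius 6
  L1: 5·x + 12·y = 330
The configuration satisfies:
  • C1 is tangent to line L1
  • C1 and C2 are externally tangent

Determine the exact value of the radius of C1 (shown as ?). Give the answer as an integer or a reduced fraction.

1. [C1‖L1]  r_C1² − 324 = 0  ⇒  r_C1 = 18 (r>0 drops 1)
2. [ext C1·C2]  r_C1² + 12r_C1 − 540 = 0  ⇒  r_C1 = 18 (r>0 drops 1)

18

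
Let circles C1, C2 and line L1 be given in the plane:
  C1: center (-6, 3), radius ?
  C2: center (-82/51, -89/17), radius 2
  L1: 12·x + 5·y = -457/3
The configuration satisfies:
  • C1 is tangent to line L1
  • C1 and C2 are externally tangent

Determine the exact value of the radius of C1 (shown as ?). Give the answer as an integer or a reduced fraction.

1. [C1‖L1]  r_C1² − 484/9 = 0  ⇒  r_C1 = 22/3 (r>0 drops 1)
2. [ext C1·C2]  r_C1² + 4r_C1 − 748/9 = 0  ⇒  r_C1 = 22/3 (r>0 drops 1)

22/3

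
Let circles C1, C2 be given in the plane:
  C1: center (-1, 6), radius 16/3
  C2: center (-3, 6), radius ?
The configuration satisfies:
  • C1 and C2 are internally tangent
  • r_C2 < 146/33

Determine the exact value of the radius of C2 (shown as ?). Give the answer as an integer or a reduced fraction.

1. [int C1,C2]  r_C2² − (32/3)r_C2 + 220/9 = 0  ⇒  r_C2 = 10/3 or 22/3
2. given r_C2 < 146/33: keep 10/3

10/3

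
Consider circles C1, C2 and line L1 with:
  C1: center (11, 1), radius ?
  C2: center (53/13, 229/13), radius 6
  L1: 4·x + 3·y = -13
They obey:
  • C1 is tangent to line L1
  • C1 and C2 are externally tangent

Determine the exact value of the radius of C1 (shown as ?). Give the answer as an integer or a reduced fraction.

1. [C1‖L1]  r_C1² − 144 = 0  ⇒  r_C1 = 12 (r>0 drops 1)
2. [ext C1·C2]  r_C1² + 12r_C1 − 288 = 0  ⇒  r_C1 = 12 (r>0 drops 1)

12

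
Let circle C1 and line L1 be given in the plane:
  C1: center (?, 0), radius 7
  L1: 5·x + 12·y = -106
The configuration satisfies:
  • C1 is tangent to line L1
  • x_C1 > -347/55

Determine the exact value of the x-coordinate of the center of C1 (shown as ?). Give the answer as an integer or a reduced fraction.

1. [C1‖L1]  x_C1² + (212/5)x_C1 + 591/5 = 0  ⇒  x_C1 = -197/5 or -3
2. given x_C1 > -347/55: keep -3

-3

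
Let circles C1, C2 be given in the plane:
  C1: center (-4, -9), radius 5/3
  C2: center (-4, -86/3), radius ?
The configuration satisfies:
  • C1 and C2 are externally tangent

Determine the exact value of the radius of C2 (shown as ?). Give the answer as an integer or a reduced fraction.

18

1. [ext C1·C2]  r_C2² + (10/3)r_C2 − 384 = 0  ⇒  r_C2 = 18 (r>0 drops 1)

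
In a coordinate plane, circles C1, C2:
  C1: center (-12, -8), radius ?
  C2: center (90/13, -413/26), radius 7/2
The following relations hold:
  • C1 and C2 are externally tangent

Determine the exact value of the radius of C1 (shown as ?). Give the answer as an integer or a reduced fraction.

17

1. [ext C1·C2]  r_C1² + 7r_C1 − 408 = 0  ⇒  r_C1 = 17 (r>0 drops 1)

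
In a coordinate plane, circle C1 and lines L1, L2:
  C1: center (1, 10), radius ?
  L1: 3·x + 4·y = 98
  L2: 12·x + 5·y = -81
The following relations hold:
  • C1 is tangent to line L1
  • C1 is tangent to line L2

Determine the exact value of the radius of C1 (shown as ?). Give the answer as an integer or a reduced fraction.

11

1. [C1‖L1]  r_C1² − 121 = 0  ⇒  r_C1 = 11 (r>0 drops 1)
2. [C1‖L2]  r_C1² − 121 = 0  ⇒  r_C1 = 11 (r>0 drops 1)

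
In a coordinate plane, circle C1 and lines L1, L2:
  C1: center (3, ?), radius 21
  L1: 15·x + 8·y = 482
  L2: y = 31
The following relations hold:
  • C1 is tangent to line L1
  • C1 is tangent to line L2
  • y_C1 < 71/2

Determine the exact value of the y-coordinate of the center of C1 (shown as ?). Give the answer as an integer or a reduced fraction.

1. [C1‖L1]  y_C1² − (437/4)y_C1 + 1985/2 = 0  ⇒  y_C1 = 10 or 397/4
2. [C1‖L2]  y_C1² − 62y_C1 + 520 = 0  ⇒  y_C1 = 10 or 52

10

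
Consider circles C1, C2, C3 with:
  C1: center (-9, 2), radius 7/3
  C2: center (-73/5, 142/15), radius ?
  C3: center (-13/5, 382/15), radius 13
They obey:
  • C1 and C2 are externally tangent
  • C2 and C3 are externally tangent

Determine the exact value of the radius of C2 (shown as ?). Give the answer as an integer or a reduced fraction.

7

1. [ext C1·C2]  r_C2² + (14/3)r_C2 − 245/3 = 0  ⇒  r_C2 = 7 (r>0 drops 1)
2. [ext C2·C3]  r_C2² + 26r_C2 − 231 = 0  ⇒  r_C2 = 7 (r>0 drops 1)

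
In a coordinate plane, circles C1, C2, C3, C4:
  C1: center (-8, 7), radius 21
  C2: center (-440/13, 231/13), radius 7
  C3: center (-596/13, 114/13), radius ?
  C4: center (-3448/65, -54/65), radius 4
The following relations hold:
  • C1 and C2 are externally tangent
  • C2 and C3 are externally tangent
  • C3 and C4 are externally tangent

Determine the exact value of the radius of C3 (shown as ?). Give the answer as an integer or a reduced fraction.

8

1. [ext C2·C3]  r_C3² + 14r_C3 − 176 = 0  ⇒  r_C3 = 8 (r>0 drops 1)
2. [ext C3·C4]  r_C3² + 8r_C3 − 128 = 0  ⇒  r_C3 = 8 (r>0 drops 1)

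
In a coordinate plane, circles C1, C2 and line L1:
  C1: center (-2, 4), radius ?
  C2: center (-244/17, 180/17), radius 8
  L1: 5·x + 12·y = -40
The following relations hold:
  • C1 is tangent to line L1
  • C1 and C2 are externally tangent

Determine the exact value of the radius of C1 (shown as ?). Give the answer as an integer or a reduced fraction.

6

1. [C1‖L1]  r_C1² − 36 = 0  ⇒  r_C1 = 6 (r>0 drops 1)
2. [ext C1·C2]  r_C1² + 16r_C1 − 132 = 0  ⇒  r_C1 = 6 (r>0 drops 1)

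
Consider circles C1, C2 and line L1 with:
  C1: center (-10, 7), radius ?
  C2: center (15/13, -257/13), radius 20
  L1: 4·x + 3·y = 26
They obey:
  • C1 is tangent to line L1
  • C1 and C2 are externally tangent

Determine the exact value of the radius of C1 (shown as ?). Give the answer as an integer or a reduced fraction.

9

1. [C1‖L1]  r_C1² − 81 = 0  ⇒  r_C1 = 9 (r>0 drops 1)
2. [ext C1·C2]  r_C1² + 40r_C1 − 441 = 0  ⇒  r_C1 = 9 (r>0 drops 1)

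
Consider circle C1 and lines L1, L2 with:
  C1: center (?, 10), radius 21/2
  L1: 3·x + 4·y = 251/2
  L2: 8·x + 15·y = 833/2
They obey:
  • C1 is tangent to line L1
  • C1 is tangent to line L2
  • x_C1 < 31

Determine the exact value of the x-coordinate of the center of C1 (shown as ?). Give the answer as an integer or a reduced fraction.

11

1. [C1‖L1]  x_C1² − 57x_C1 + 506 = 0  ⇒  x_C1 = 11 or 46
2. [C1‖L2]  x_C1² − (533/8)x_C1 + 4895/8 = 0  ⇒  x_C1 = 11 or 445/8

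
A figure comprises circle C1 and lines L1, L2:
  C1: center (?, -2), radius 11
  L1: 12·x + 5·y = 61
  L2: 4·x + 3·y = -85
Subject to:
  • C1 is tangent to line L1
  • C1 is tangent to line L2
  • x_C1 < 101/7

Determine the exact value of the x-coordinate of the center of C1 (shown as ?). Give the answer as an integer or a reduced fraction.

-6

1. [C1‖L1]  x_C1² − (71/6)x_C1 − 107 = 0  ⇒  x_C1 = -6 or 107/6
2. [C1‖L2]  x_C1² + (79/2)x_C1 + 201 = 0  ⇒  x_C1 = -67/2 or -6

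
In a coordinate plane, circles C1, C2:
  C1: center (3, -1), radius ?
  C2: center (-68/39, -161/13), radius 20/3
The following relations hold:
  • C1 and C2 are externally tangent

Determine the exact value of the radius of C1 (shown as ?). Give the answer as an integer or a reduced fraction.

1. [ext C1·C2]  r_C1² + (40/3)r_C1 − 323/3 = 0  ⇒  r_C1 = 17/3 (r>0 drops 1)

17/3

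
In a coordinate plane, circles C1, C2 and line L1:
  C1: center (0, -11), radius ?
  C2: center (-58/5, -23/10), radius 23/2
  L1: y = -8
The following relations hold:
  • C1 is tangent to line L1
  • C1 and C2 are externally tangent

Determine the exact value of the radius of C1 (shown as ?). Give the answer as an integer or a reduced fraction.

3

1. [C1‖L1]  r_C1² − 9 = 0  ⇒  r_C1 = 3 (r>0 drops 1)
2. [ext C1·C2]  r_C1² + 23r_C1 − 78 = 0  ⇒  r_C1 = 3 (r>0 drops 1)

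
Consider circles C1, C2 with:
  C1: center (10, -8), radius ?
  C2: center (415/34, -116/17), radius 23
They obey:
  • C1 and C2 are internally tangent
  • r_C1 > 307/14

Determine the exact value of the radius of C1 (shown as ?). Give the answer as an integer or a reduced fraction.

1. [int C1,C2]  r_C1² − 46r_C1 + 2091/4 = 0  ⇒  r_C1 = 41/2 or 51/2
2. given r_C1 > 307/14: keep 51/2

51/2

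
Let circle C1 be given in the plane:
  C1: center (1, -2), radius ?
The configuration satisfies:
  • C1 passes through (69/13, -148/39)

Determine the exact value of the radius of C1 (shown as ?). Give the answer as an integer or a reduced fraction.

14/3

1. [C1∋P]  r_C1² − 196/9 = 0  ⇒  r_C1 = 14/3 (r>0 drops 1)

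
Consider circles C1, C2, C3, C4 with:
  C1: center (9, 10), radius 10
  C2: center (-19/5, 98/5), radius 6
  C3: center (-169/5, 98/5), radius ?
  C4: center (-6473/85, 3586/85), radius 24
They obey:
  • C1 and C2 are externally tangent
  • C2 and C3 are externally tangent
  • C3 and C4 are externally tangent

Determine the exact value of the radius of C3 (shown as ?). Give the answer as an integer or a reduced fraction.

1. [ext C2·C3]  r_C3² + 12r_C3 − 864 = 0  ⇒  r_C3 = 24 (r>0 drops 1)
2. [ext C3·C4]  r_C3² + 48r_C3 − 1728 = 0  ⇒  r_C3 = 24 (r>0 drops 1)

24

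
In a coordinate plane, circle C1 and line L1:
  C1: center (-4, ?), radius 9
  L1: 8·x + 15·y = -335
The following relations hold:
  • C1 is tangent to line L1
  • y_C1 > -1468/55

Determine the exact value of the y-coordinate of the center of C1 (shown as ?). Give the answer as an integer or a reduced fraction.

1. [C1‖L1]  y_C1² + (202/5)y_C1 + 304 = 0  ⇒  y_C1 = -152/5 or -10
2. given y_C1 > -1468/55: keep -10

-10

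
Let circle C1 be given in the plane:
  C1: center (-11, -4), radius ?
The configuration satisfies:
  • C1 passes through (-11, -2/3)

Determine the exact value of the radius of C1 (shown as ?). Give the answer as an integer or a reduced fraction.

10/3

1. [C1∋P]  r_C1² − 100/9 = 0  ⇒  r_C1 = 10/3 (r>0 drops 1)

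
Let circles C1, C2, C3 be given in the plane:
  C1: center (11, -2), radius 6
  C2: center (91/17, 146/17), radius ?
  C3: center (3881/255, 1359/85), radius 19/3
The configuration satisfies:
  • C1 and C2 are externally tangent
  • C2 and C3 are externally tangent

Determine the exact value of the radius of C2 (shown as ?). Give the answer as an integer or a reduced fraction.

1. [ext C1·C2]  r_C2² + 12r_C2 − 108 = 0  ⇒  r_C2 = 6 (r>0 drops 1)
2. [ext C2·C3]  r_C2² + (38/3)r_C2 − 112 = 0  ⇒  r_C2 = 6 (r>0 drops 1)

6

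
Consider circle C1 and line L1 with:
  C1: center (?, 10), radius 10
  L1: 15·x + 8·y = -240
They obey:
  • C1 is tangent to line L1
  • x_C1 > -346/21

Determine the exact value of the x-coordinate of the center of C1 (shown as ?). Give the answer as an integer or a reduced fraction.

-10

1. [C1‖L1]  x_C1² + (128/3)x_C1 + 980/3 = 0  ⇒  x_C1 = -98/3 or -10
2. given x_C1 > -346/21: keep -10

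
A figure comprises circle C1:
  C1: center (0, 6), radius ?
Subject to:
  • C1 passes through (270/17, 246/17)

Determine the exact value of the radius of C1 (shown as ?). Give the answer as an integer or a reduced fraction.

1. [C1∋P]  r_C1² − 324 = 0  ⇒  r_C1 = 18 (r>0 drops 1)

18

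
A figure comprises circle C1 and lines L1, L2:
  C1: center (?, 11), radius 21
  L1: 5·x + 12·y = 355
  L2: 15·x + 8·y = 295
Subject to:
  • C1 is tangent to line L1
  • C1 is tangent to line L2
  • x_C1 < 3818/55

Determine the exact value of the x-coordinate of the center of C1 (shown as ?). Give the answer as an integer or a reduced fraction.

-10

1. [C1‖L1]  x_C1² − (446/5)x_C1 − 992 = 0  ⇒  x_C1 = -10 or 496/5
2. [C1‖L2]  x_C1² − (138/5)x_C1 − 376 = 0  ⇒  x_C1 = -10 or 188/5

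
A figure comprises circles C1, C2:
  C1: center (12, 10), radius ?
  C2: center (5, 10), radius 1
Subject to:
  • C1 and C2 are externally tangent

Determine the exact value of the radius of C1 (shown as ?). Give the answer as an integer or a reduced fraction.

1. [ext C1·C2]  r_C1² + 2r_C1 − 48 = 0  ⇒  r_C1 = 6 (r>0 drops 1)

6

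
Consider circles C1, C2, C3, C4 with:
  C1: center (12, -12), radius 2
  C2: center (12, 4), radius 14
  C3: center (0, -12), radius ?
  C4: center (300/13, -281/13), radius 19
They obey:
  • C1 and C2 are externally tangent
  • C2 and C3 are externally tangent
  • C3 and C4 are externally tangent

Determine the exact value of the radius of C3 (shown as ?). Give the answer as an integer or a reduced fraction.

1. [ext C2·C3]  r_C3² + 28r_C3 − 204 = 0  ⇒  r_C3 = 6 (r>0 drops 1)
2. [ext C3·C4]  r_C3² + 38r_C3 − 264 = 0  ⇒  r_C3 = 6 (r>0 drops 1)

6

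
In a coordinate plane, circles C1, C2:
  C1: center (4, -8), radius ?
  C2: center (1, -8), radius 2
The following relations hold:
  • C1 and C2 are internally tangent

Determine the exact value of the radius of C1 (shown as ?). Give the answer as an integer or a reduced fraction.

5

1. [int C1,C2]  r_C1² − 4r_C1 − 5 = 0  ⇒  r_C1 = 5 (r>0 drops 1)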